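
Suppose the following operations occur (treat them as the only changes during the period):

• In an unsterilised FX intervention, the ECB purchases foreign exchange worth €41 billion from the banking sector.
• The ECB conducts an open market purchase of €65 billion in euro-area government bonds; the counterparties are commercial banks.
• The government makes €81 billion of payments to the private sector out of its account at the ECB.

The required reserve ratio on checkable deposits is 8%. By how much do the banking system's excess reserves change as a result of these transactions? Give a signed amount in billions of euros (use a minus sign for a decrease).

FX purchase €41 billion: reserves +€41B, deposits 0.
OMO purchase (from banks) €65 billion: reserves +€65B, deposits 0.
Government spending €81 billion: reserves +€81B, deposits +€81B.
Totals: Δreserves = +€187B, Δdeposits = +€81B.
Δrequired reserves = 8% × +€81B = +€6.48B.
Δexcess reserves = Δreserves − Δrequired = +€187B − (+€6.48B) = +€180.52 billion.

+€180.52 billion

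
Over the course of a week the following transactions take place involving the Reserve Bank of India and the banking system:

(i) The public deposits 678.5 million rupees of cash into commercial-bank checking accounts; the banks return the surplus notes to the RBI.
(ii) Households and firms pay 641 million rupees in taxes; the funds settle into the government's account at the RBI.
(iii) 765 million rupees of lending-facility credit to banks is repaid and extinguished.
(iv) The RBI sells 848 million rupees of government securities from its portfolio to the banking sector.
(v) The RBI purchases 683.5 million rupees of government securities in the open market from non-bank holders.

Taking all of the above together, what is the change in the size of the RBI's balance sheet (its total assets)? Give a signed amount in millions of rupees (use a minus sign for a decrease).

-929.5 million

RBI balance sheet:
  Assets:      Securities −164.5M, Loans to banks −765M
  Liabilities: Bank reserves −892M, Currency in circulation −678.5M, Government deposits +641M
Commercial banking system:
  Assets:      Reserves at CB −892M, Securities +848M
  Liabilities: Checkable deposits +721M, Borrowings from CB −765M
Change in total RBI assets = -929.5 million.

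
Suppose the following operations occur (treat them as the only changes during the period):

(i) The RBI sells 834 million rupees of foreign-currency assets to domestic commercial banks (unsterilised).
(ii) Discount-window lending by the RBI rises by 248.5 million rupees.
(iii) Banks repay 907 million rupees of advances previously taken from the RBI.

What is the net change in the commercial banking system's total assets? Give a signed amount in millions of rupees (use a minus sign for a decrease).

-658.5 million

FX sale 834 million rupees: just an asset swap on bank balance sheets → 0.
Discount-window loan 248.5 million rupees: bank balance sheets expand → +248.5M.
Discount-window repayment 907 million rupees: bank balance sheets shrink → −907M.
Net: 0 + 248.5 − 907 = -658.5 million.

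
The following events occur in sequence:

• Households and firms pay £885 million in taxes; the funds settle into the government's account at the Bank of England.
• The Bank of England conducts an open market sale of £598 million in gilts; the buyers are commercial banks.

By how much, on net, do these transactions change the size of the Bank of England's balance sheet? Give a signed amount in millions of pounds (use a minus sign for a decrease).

-£598 million

Bank of England balance sheet:
  Assets:      Securities −£598M
  Liabilities: Bank reserves −£1483M, Government deposits +£885M
Change in total Bank of England assets = -£598 million.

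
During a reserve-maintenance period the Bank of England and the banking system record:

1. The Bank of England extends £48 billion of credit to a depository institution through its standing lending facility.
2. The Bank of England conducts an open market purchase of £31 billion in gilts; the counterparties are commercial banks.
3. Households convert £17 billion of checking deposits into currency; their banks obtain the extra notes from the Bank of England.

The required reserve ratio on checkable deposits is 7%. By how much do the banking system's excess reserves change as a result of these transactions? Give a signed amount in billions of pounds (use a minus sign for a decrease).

Discount-window loan £48 billion: reserves +£48B, deposits 0.
OMO purchase (from banks) £31 billion: reserves +£31B, deposits 0.
Currency withdrawal £17 billion: reserves −£17B, deposits −£17B.
Totals: Δreserves = +£62B, Δdeposits = −£17B.
Δrequired reserves = 7% × −£17B = −£1.19B.
Δexcess reserves = Δreserves − Δrequired = +£62B − (−£1.19B) = +£63.19 billion.

+£63.19 billion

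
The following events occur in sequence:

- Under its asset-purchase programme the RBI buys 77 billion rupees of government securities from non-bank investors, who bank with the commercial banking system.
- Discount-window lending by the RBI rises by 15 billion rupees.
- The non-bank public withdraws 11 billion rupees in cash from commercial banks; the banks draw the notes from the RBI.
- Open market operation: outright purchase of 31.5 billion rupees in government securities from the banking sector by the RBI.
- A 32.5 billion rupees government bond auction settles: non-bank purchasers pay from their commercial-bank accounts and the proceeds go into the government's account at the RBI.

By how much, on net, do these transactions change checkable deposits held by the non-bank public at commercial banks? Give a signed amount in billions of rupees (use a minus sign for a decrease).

+33.5 billion

Asset purchase (from non-banks) 77 billion rupees: non-bank counterparties' bank balances rise → +77B.
Discount-window loan 15 billion rupees: the counterparty is a bank, so public deposits are unchanged → 0.
Currency withdrawal 11 billion rupees: non-bank counterparties' bank balances fall → −11B.
OMO purchase (from banks) 31.5 billion rupees: the counterparty is a bank, so public deposits are unchanged → 0.
Government account inflow 32.5 billion rupees: non-bank counterparties' bank balances fall → −32.5B.
Net: 77 + 0 − 11 + 0 − 32.5 = +33.5 billion.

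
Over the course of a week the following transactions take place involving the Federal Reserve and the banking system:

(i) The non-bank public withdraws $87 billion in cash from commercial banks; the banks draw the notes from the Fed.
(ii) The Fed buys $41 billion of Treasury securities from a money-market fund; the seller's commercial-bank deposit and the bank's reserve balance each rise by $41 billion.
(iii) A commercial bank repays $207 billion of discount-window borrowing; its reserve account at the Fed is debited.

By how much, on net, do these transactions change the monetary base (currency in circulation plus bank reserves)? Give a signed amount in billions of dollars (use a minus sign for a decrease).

-$166 billion

Currency withdrawal $87 billion: just a shift between currency and reserves — both are base money → 0.
Asset purchase (from non-banks) $41 billion: Fed balance sheet expands → +$41B.
Discount-window repayment $207 billion: Fed balance sheet contracts → −$207B.
Net: 0 + 41 − 207 = -$166 billion.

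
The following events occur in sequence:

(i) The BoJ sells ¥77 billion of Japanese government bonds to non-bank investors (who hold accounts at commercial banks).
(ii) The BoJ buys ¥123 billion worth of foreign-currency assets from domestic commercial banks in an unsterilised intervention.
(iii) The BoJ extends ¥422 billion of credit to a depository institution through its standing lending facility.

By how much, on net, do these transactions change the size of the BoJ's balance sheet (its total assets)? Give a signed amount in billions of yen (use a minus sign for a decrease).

+¥468 billion

BoJ balance sheet:
  Assets:      Securities −¥77B, Loans to banks +¥422B, Foreign assets +¥123B
  Liabilities: Bank reserves +¥468B
Change in total BoJ assets = +¥468 billion.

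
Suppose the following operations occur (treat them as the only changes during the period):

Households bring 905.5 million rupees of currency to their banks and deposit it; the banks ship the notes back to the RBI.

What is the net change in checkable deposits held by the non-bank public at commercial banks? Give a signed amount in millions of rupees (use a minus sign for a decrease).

Currency deposit 905.5 million rupees: non-bank counterparties' bank balances rise → +905.5M.

+905.5 million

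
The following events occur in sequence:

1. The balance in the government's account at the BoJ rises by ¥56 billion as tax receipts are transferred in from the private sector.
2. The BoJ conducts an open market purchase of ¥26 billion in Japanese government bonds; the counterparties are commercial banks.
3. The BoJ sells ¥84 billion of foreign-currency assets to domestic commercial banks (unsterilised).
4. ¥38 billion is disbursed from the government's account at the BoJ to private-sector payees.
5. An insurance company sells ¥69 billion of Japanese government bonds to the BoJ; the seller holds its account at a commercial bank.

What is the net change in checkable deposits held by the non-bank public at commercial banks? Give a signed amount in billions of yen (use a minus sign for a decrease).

BoJ balance sheet:
  Assets:      Securities +¥95B, Foreign assets −¥84B
  Liabilities: Bank reserves −¥7B, Government deposits +¥18B
Commercial banking system:
  Assets:      Reserves at CB −¥7B, Securities −¥26B, Foreign assets +¥84B
  Liabilities: Checkable deposits +¥51B
So the change in checkable deposits held by the non-bank public at commercial banks is +¥51 billion.

+¥51 billion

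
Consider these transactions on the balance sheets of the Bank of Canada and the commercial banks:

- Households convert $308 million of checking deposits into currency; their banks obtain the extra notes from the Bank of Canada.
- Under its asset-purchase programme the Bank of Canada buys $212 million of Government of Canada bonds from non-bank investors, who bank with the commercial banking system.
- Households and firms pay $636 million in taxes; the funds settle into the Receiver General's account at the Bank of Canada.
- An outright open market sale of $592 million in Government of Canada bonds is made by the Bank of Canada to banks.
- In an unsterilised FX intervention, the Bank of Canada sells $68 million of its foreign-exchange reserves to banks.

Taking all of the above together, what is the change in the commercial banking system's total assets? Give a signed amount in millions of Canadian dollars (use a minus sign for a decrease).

Bank of Canada balance sheet:
  Assets:      Securities −$380M, Foreign assets −$68M
  Liabilities: Bank reserves −$1392M, Currency in circulation +$308M, Government deposits +$636M
Commercial banking system:
  Assets:      Reserves at CB −$1392M, Securities +$592M, Foreign assets +$68M
  Liabilities: Checkable deposits −$732M
Change in total bank assets = -$732 million.

-$732 million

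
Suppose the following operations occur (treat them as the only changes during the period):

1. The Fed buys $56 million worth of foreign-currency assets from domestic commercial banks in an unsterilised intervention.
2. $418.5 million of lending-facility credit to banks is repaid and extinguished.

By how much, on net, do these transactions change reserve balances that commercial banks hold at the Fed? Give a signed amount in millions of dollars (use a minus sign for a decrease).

FX purchase $56 million: the Fed pays by crediting reserve accounts → +$56M.
Discount-window repayment $418.5 million: repayment is debited from reserves → −$418.5M.
Net: 56 − 418.5 = -$362.5 million.

-$362.5 million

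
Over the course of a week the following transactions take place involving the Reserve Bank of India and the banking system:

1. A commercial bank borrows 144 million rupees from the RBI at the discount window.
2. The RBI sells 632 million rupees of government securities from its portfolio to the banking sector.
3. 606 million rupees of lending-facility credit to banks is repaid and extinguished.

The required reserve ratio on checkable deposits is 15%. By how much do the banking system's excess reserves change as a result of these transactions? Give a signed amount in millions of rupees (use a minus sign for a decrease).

-1094 million

Discount-window loan 144 million rupees: reserves +144M, deposits 0.
OMO sale (to banks) 632 million rupees: reserves −632M, deposits 0.
Discount-window repayment 606 million rupees: reserves −606M, deposits 0.
Totals: Δreserves = −1094M, Δdeposits = 0.
Δrequired reserves = 15% × 0 = 0.
Δexcess reserves = Δreserves − Δrequired = −1094M − (0) = -1094 million.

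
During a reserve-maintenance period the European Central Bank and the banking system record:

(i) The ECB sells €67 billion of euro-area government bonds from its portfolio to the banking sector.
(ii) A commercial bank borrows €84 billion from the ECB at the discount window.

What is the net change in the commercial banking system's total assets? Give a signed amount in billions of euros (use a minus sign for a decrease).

OMO sale (to banks) €67 billion: just an asset swap on bank balance sheets → 0.
Discount-window loan €84 billion: bank balance sheets expand → +€84B.
Net: 0 + 84 = +€84 billion.

+€84 billion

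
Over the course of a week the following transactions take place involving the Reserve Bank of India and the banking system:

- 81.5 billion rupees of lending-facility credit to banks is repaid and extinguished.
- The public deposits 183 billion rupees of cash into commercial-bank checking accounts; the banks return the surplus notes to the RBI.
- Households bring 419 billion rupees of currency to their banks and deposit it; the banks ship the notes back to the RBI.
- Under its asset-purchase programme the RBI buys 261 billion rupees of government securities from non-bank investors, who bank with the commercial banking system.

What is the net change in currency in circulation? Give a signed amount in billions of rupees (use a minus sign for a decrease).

Discount-window repayment 81.5 billion rupees: no currency enters or leaves circulation → 0.
Currency deposit 183 billion rupees: notes return to the central bank → −183B.
Currency deposit 419 billion rupees: notes return to the central bank → −419B.
Asset purchase (from non-banks) 261 billion rupees: no currency enters or leaves circulation → 0.
Net: 0 − 183 − 419 + 0 = -602 billion.

-602 billion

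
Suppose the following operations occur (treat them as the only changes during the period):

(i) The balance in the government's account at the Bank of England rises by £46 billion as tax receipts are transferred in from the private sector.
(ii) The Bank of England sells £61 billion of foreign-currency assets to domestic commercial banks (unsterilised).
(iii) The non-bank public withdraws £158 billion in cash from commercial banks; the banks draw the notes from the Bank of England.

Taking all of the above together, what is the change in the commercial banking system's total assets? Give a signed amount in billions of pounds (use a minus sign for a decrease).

-£204 billion

Government account inflow £46 billion: bank balance sheets shrink → −£46B.
FX sale £61 billion: just an asset swap on bank balance sheets → 0.
Currency withdrawal £158 billion: bank balance sheets shrink → −£158B.
Net: −46 + 0 − 158 = -£204 billion.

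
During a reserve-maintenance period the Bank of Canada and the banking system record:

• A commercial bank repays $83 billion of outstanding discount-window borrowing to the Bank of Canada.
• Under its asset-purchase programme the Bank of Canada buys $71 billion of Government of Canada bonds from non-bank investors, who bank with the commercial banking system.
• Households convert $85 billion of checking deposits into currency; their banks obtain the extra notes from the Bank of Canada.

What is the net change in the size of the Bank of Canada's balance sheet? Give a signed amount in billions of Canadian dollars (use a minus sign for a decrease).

-$12 billion

Bank of Canada balance sheet:
  Assets:      Securities +$71B, Loans to banks −$83B
  Liabilities: Bank reserves −$97B, Currency in circulation +$85B
Commercial banking system:
  Assets:      Reserves at CB −$97B
  Liabilities: Checkable deposits −$14B, Borrowings from CB −$83B
Change in total Bank of Canada assets = -$12 billion.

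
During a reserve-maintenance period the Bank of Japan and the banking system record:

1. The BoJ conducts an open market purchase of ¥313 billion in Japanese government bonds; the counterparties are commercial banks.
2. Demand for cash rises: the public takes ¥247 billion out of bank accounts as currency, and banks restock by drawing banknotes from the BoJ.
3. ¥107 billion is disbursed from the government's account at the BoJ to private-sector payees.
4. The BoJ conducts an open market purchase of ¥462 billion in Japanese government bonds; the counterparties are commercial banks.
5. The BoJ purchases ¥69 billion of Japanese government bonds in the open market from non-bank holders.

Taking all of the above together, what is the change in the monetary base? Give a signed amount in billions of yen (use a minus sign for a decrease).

OMO purchase (from banks) ¥313 billion: BoJ balance sheet expands → +¥313B.
Currency withdrawal ¥247 billion: just a shift between currency and reserves — both are base money → 0.
Government spending ¥107 billion: a non-base liability converts back to reserves → +¥107B.
OMO purchase (from banks) ¥462 billion: BoJ balance sheet expands → +¥462B.
Asset purchase (from non-banks) ¥69 billion: BoJ balance sheet expands → +¥69B.
Net: 313 + 0 + 107 + 462 + 69 = +¥951 billion.

+¥951 billion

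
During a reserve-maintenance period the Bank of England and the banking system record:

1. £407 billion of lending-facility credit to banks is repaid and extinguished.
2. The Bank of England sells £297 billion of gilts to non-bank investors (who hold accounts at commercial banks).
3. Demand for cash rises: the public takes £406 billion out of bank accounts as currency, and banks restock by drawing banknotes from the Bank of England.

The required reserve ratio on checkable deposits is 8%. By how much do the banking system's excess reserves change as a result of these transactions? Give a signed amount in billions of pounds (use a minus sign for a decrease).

Discount-window repayment £407 billion: reserves −£407B, deposits 0.
Asset sale (to non-banks) £297 billion: reserves −£297B, deposits −£297B.
Currency withdrawal £406 billion: reserves −£406B, deposits −£406B.
Totals: Δreserves = −£1110B, Δdeposits = −£703B.
Δrequired reserves = 8% × −£703B = −£56.24B.
Δexcess reserves = Δreserves − Δrequired = −£1110B − (−£56.24B) = -£1053.76 billion.

-£1053.76 billion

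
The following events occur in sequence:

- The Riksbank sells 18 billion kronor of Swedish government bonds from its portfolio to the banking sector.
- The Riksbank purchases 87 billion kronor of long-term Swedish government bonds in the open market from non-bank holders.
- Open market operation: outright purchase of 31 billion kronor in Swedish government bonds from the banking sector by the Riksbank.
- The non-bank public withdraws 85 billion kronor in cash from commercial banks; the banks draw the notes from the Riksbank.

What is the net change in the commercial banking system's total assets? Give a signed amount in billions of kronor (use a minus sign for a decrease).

Riksbank balance sheet:
  Assets:      Securities +100B
  Liabilities: Bank reserves +15B, Currency in circulation +85B
Commercial banking system:
  Assets:      Reserves at CB +15B, Securities −13B
  Liabilities: Checkable deposits +2B
Change in total bank assets = +2 billion.

+2 billion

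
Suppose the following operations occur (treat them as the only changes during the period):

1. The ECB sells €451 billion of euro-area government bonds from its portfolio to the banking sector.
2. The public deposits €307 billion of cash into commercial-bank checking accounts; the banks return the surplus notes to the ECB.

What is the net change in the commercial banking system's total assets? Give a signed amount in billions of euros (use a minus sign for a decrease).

+€307 billion

ECB balance sheet:
  Assets:      Securities −€451B
  Liabilities: Bank reserves −€144B, Currency in circulation −€307B
Commercial banking system:
  Assets:      Reserves at CB −€144B, Securities +€451B
  Liabilities: Checkable deposits +€307B
Change in total bank assets = +€307 billion.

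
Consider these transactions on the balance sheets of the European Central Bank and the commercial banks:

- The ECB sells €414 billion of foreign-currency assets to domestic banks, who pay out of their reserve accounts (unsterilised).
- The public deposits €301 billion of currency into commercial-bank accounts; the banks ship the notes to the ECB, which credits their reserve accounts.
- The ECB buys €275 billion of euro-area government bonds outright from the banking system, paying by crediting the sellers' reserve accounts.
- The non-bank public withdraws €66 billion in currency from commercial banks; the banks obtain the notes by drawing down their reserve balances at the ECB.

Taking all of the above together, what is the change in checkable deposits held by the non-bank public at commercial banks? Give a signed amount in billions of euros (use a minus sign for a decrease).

ECB balance sheet:
  Assets:      Securities +€275B, Foreign assets −€414B
  Liabilities: Bank reserves +€96B, Currency in circulation −€235B
Commercial banking system:
  Assets:      Reserves at CB +€96B, Securities −€275B, Foreign assets +€414B
  Liabilities: Checkable deposits +€235B
So the change in checkable deposits held by the non-bank public at commercial banks is +€235 billion.

+€235 billion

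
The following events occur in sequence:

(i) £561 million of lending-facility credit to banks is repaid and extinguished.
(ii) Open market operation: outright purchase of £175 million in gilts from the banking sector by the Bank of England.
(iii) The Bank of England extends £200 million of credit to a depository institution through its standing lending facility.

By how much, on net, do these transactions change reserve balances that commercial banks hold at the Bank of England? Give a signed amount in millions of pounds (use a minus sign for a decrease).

-£186 million

Bank of England balance sheet:
  Assets:      Securities +£175M, Loans to banks −£361M
  Liabilities: Bank reserves −£186M
So the change in reserve balances that commercial banks hold at the Bank of England is -£186 million.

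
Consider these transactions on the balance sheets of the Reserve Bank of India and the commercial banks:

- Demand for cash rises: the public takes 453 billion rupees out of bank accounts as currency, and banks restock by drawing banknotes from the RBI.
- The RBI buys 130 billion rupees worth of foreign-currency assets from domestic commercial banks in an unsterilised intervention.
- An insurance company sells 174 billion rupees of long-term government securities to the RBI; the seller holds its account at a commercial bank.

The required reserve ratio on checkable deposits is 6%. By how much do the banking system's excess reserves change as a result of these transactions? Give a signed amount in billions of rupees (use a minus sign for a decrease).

-132.26 billion

Currency withdrawal 453 billion rupees: reserves −453B, deposits −453B.
FX purchase 130 billion rupees: reserves +130B, deposits 0.
Asset purchase (from non-banks) 174 billion rupees: reserves +174B, deposits +174B.
Totals: Δreserves = −149B, Δdeposits = −279B.
Δrequired reserves = 6% × −279B = −16.74B.
Δexcess reserves = Δreserves − Δrequired = −149B − (−16.74B) = -132.26 billion.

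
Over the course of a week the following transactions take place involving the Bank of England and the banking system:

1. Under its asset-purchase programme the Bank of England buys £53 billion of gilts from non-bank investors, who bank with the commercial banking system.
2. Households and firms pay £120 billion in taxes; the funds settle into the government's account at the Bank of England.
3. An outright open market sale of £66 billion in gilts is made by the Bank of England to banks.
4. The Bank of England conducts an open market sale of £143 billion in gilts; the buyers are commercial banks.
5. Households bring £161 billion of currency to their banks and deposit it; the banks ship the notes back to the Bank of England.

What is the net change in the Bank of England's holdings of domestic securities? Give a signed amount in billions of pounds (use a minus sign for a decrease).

Asset purchase (from non-banks) £53 billion: securities added to the Bank of England's portfolio → +£53B.
Government account inflow £120 billion: the Bank of England's securities portfolio is untouched → 0.
OMO sale (to banks) £66 billion: securities removed from the Bank of England's portfolio → −£66B.
OMO sale (to banks) £143 billion: securities removed from the Bank of England's portfolio → −£143B.
Currency deposit £161 billion: the Bank of England's securities portfolio is untouched → 0.
Net: 53 + 0 − 66 − 143 + 0 = -£156 billion.

-£156 billion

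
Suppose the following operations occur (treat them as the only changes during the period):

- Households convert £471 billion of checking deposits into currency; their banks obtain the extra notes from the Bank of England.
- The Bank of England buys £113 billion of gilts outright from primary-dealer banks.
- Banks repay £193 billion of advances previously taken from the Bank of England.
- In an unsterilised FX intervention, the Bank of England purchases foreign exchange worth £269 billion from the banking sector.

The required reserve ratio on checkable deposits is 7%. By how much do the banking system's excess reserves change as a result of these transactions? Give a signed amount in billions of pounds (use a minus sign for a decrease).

Currency withdrawal £471 billion: reserves −£471B, deposits −£471B.
OMO purchase (from banks) £113 billion: reserves +£113B, deposits 0.
Discount-window repayment £193 billion: reserves −£193B, deposits 0.
FX purchase £269 billion: reserves +£269B, deposits 0.
Totals: Δreserves = −£282B, Δdeposits = −£471B.
Δrequired reserves = 7% × −£471B = −£32.97B.
Δexcess reserves = Δreserves − Δrequired = −£282B − (−£32.97B) = -£249.03 billion.

-£249.03 billion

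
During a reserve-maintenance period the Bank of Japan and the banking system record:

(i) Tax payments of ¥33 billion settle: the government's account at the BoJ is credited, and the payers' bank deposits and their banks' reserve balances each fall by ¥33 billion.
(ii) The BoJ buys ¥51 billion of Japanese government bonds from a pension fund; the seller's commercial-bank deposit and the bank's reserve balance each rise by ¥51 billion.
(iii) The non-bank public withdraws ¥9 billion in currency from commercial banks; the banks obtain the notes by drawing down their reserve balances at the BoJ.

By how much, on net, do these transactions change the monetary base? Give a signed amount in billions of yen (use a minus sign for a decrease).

BoJ balance sheet:
  Assets:      Securities +¥51B
  Liabilities: Bank reserves +¥9B, Currency in circulation +¥9B, Government deposits +¥33B
Monetary base = currency + reserves: +¥9B + (+¥9B) = +¥18 billion.

+¥18 billion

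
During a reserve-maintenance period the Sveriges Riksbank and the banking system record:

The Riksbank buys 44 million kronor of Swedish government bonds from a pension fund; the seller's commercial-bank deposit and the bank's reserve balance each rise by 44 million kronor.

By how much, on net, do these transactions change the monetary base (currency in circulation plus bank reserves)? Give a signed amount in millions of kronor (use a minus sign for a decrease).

+44 million

Asset purchase (from non-banks) 44 million kronor: Riksbank balance sheet expands → +44M.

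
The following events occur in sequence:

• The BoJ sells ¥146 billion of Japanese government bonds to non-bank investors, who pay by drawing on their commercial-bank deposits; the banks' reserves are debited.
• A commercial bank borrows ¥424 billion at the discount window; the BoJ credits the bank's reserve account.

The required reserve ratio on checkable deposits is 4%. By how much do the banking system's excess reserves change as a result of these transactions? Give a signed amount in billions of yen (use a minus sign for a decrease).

+¥283.84 billion

Asset sale (to non-banks) ¥146 billion: reserves −¥146B, deposits −¥146B.
Discount-window loan ¥424 billion: reserves +¥424B, deposits 0.
Totals: Δreserves = +¥278B, Δdeposits = −¥146B.
Δrequired reserves = 4% × −¥146B = −¥5.84B.
Δexcess reserves = Δreserves − Δrequired = +¥278B − (−¥5.84B) = +¥283.84 billion.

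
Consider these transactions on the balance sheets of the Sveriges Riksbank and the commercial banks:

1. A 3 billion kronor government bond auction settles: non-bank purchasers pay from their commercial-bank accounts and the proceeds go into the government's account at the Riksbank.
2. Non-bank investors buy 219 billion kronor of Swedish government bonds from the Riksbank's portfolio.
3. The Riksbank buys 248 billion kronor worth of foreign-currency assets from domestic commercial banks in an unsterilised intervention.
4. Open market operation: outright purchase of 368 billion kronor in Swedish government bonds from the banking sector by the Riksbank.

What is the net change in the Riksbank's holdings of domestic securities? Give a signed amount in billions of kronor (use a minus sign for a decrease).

+149 billion

Riksbank balance sheet:
  Assets:      Securities +149B, Foreign assets +248B
  Liabilities: Bank reserves +394B, Government deposits +3B
Commercial banking system:
  Assets:      Reserves at CB +394B, Securities −368B, Foreign assets −248B
  Liabilities: Checkable deposits −222B
So the change in the Riksbank's holdings of domestic securities is +149 billion.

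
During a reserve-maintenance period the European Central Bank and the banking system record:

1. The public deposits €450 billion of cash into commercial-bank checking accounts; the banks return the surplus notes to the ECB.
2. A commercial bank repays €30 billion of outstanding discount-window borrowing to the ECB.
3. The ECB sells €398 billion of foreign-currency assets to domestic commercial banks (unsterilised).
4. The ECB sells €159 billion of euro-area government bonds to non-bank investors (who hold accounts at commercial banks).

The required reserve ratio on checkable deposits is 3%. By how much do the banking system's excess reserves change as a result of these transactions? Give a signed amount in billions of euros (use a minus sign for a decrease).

Currency deposit €450 billion: reserves +€450B, deposits +€450B.
Discount-window repayment €30 billion: reserves −€30B, deposits 0.
FX sale €398 billion: reserves −€398B, deposits 0.
Asset sale (to non-banks) €159 billion: reserves −€159B, deposits −€159B.
Totals: Δreserves = −€137B, Δdeposits = +€291B.
Δrequired reserves = 3% × +€291B = +€8.73B.
Δexcess reserves = Δreserves − Δrequired = −€137B − (+€8.73B) = -€145.73 billion.

-€145.73 billion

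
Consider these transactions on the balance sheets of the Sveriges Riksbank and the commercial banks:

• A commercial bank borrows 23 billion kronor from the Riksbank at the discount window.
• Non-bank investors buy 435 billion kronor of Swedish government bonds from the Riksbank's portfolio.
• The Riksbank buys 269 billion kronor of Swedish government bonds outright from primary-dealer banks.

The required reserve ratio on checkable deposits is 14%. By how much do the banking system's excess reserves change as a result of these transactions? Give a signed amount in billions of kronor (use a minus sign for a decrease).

Discount-window loan 23 billion kronor: reserves +23B, deposits 0.
Asset sale (to non-banks) 435 billion kronor: reserves −435B, deposits −435B.
OMO purchase (from banks) 269 billion kronor: reserves +269B, deposits 0.
Totals: Δreserves = −143B, Δdeposits = −435B.
Δrequired reserves = 14% × −435B = −60.9B.
Δexcess reserves = Δreserves − Δrequired = −143B − (−60.9B) = -82.1 billion.

-82.1 billion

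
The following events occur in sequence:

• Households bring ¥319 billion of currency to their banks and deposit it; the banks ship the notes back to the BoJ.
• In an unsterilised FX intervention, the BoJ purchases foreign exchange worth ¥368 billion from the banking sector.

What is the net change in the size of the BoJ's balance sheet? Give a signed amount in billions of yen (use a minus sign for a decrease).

Currency deposit ¥319 billion: only the composition of liabilities changes → 0.
FX purchase ¥368 billion: a BoJ asset is acquired → +¥368B.
Net: 0 + 368 = +¥368 billion.

+¥368 billion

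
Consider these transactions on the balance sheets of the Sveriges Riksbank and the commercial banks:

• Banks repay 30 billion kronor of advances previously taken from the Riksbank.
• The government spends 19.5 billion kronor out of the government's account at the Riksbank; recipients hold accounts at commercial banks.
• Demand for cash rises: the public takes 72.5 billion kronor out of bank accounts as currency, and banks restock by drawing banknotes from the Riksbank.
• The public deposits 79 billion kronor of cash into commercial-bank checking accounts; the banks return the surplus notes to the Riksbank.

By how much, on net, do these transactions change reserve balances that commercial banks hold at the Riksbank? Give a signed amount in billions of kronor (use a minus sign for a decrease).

Riksbank balance sheet:
  Assets:      Loans to banks −30B
  Liabilities: Bank reserves −4B, Currency in circulation −6.5B, Government deposits −19.5B
Commercial banking system:
  Assets:      Reserves at CB −4B
  Liabilities: Checkable deposits +26B, Borrowings from CB −30B
So the change in reserve balances that commercial banks hold at the Riksbank is -4 billion.

-4 billion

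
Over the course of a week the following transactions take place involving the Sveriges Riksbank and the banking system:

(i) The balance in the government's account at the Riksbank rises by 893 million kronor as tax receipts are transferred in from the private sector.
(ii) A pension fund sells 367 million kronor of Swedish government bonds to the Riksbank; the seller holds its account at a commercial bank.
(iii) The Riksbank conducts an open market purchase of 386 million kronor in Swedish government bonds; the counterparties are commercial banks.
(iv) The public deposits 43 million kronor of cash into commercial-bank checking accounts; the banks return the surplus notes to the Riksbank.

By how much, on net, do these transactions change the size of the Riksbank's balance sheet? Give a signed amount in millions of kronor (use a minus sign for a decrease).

Riksbank balance sheet:
  Assets:      Securities +753M
  Liabilities: Bank reserves −97M, Currency in circulation −43M, Government deposits +893M
Change in total Riksbank assets = +753 million.

+753 million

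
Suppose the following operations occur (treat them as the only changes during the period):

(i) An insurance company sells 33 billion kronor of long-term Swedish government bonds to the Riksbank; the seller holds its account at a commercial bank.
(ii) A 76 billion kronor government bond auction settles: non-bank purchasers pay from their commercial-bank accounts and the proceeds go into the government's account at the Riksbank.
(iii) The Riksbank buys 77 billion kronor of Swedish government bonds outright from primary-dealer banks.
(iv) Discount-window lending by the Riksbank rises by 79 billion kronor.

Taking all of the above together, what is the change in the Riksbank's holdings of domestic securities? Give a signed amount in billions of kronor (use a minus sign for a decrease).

Asset purchase (from non-banks) 33 billion kronor: securities added to the Riksbank's portfolio → +33B.
Government account inflow 76 billion kronor: the Riksbank's securities portfolio is untouched → 0.
OMO purchase (from banks) 77 billion kronor: securities added to the Riksbank's portfolio → +77B.
Discount-window loan 79 billion kronor: the Riksbank's securities portfolio is untouched → 0.
Net: 33 + 0 + 77 + 0 = +110 billion.

+110 billion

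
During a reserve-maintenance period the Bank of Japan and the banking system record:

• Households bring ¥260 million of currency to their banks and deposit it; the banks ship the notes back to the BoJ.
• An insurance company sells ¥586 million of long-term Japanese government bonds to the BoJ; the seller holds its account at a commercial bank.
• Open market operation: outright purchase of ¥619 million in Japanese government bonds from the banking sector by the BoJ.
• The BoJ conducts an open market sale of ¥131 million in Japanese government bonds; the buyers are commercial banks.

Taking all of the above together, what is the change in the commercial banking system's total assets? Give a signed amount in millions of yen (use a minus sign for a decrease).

+¥846 million

Currency deposit ¥260 million: bank balance sheets expand → +¥260M.
Asset purchase (from non-banks) ¥586 million: bank balance sheets expand → +¥586M.
OMO purchase (from banks) ¥619 million: just an asset swap on bank balance sheets → 0.
OMO sale (to banks) ¥131 million: just an asset swap on bank balance sheets → 0.
Net: 260 + 586 + 0 + 0 = +¥846 million.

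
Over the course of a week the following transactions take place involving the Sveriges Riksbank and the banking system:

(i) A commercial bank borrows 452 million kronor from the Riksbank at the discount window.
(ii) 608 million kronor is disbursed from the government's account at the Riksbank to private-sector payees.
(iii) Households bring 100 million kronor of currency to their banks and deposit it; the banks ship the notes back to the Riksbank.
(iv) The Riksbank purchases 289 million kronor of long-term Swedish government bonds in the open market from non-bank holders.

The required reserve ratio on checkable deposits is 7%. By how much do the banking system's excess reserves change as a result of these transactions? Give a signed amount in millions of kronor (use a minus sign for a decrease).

+1379.21 million

Discount-window loan 452 million kronor: reserves +452M, deposits 0.
Government spending 608 million kronor: reserves +608M, deposits +608M.
Currency deposit 100 million kronor: reserves +100M, deposits +100M.
Asset purchase (from non-banks) 289 million kronor: reserves +289M, deposits +289M.
Totals: Δreserves = +1449M, Δdeposits = +997M.
Δrequired reserves = 7% × +997M = +69.79M.
Δexcess reserves = Δreserves − Δrequired = +1449M − (+69.79M) = +1379.21 million.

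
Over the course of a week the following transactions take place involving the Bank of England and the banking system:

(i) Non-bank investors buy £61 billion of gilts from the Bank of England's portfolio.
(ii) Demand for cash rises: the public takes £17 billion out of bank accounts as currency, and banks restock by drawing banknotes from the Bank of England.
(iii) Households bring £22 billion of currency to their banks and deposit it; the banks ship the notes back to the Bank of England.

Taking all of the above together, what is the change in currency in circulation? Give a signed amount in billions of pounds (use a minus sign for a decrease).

Bank of England balance sheet:
  Assets:      Securities −£61B
  Liabilities: Bank reserves −£56B, Currency in circulation −£5B
So the change in currency in circulation is -£5 billion.

-£5 billion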